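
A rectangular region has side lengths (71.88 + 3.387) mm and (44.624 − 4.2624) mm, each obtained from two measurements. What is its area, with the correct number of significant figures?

71.88 + 3.387 = 75.267, limited to 2 d.p. → 4 s.f.; 44.624 − 4.2624 = 40.3616, limited to 3 d.p. → 5 s.f.
Carrying full precision, 75.267 × 40.3616 = 3037.8965472; keep min(4, 5) = 4 s.f.
Rounded to 4 significant figures: 3038 mm².

3038 mm²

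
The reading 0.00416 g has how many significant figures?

0.00416: leading zeros are not significant.

3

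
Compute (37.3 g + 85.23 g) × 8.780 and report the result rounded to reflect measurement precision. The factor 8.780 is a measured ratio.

37.3 g + 85.23 g = 122.53 g; the sum is limited to 1 decimal place (4 s.f.).
Carrying full precision, 122.53 × 8.780 = 1075.8134 g; 8.780 has 4 s.f., so the result keeps min(4, 4) = 4 s.f.
Rounded to 4 significant figures: 1076 g.

1076 g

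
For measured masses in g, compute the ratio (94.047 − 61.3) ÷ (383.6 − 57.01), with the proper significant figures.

1.00 × 10⁻¹

94.047 − 61.3 = 32.747, limited to 1 d.p. → 3 s.f.; 383.6 − 57.01 = 326.59, limited to 1 d.p. → 4 s.f.
Carrying full precision, 32.747 ÷ 326.59 = 0.100269450994…; keep min(3, 4) = 3 s.f.
Rounded to 3 significant figures: 1.00 × 10⁻¹.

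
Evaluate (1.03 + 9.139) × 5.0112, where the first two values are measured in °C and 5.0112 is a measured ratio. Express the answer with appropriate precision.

1.03 °C + 9.139 °C = 10.169 °C; the sum is limited to 2 decimal places (4 s.f.).
Carrying full precision, 10.169 × 5.0112 = 50.9588928 °C; 5.0112 has 5 s.f., so the result keeps min(4, 5) = 4 s.f.
Rounded to 4 significant figures: 50.96 °C.

50.96 °C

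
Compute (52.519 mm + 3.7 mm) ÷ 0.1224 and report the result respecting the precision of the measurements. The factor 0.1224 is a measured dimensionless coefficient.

52.519 mm + 3.7 mm = 56.219 mm; the sum is limited to 1 decimal place (3 s.f.).
Carrying full precision, 56.219 ÷ 0.1224 = 459.305555556… mm; 0.1224 has 4 s.f., so the result keeps min(3, 4) = 3 s.f.
Rounded to 3 significant figures: 4.59 × 10² mm.

4.59 × 10² mm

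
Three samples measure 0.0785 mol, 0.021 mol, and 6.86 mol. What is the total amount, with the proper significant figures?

6.96 mol

0.0785 mol + 0.021 mol + 6.86 mol = 6.9595 mol.
Addition/subtraction keeps the fewest decimal places: 0.0785 → 4 decimal places, 0.021 → 3 decimal places, 6.86 → 2 decimal places; limit is 2.
Rounded to 2 decimal places: 6.96 mol.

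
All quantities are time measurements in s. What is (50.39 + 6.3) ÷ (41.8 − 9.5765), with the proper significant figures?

50.39 + 6.3 = 56.69, limited to 1 d.p. → 3 s.f.; 41.8 − 9.5765 = 32.2235, limited to 1 d.p. → 3 s.f.
Carrying full precision, 56.69 ÷ 32.2235 = 1.75927506323…; keep min(3, 3) = 3 s.f.
Rounded to 3 significant figures: 1.76.

1.76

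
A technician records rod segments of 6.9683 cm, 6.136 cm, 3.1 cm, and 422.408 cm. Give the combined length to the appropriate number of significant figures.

6.9683 cm + 6.136 cm + 3.1 cm + 422.408 cm = 438.6123 cm.
Addition/subtraction keeps the fewest decimal places: 6.9683 → 4 decimal places, 6.136 → 3 decimal places, 3.1 → 1 decimal place, 422.408 → 3 decimal places; limit is 1.
Rounded to 1 decimal place: 438.6 cm.

438.6 cm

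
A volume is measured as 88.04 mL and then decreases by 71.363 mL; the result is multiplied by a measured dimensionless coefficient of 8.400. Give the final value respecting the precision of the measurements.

140.1 mL

88.04 mL − 71.363 mL = 16.677 mL; the difference is limited to 2 decimal places (4 s.f.).
Carrying full precision, 16.677 × 8.400 = 140.0868 mL; 8.400 has 4 s.f., so the result keeps min(4, 4) = 4 s.f.
Rounded to 4 significant figures: 140.1 mL.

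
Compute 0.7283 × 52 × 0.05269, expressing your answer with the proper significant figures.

2.0

0.7283 × 52 × 0.05269 = 1.995454604
Multiplication/division keeps the fewest significant figures: 0.7283 → 4 s.f., 52 → 2 s.f., 0.05269 → 4 s.f.; limit is 2.
Rounded to 2 significant figures: 2.0.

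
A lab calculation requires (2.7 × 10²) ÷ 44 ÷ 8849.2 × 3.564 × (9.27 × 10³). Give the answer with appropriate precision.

(2.7 × 10²) ÷ 44 ÷ 8849.2 × 3.564 × (9.27 × 10³) = 22.9099692628…
Multiplication/division keeps the fewest significant figures: 2.7 × 10² → 2 s.f., 44 → 2 s.f., 8849.2 → 5 s.f., 3.564 → 4 s.f., 9.27 × 10³ → 3 s.f.; limit is 2.
Rounded to 2 significant figures: 23.

23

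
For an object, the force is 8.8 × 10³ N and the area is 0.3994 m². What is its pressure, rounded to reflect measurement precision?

pressure = 8.8 × 10³ N ÷ 0.3994 m² = 22033.0495744… Pa.
8.8 × 10³ has 2 significant figures; 0.3994 has 4.
Division/multiplication keeps the fewest: 2 significant figures.
Rounded: 2.2 × 10⁴ Pa.

2.2 × 10⁴ Pa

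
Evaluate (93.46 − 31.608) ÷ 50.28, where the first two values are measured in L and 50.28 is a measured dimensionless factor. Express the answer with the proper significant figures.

93.46 L − 31.608 L = 61.852 L; the difference is limited to 2 decimal places (4 s.f.).
Carrying full precision, 61.852 ÷ 50.28 = 1.23015115354… L; 50.28 has 4 s.f., so the result keeps min(4, 4) = 4 s.f.
Rounded to 4 significant figures: 1.230 L.

1.230 L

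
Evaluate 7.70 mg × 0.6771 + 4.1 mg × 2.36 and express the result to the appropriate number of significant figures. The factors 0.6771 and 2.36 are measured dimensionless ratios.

7.70 × 0.6771 = 5.21367 → 5.21 mg (3 s.f., last digit at the 10^-2 place).
4.1 × 2.36 = 9.676 → 9.7 mg (2 s.f., last digit at the 10^-1 place).
Sum: 14.88967 mg; keep the coarser place, 10^-1.
Result: 14.9 mg.

14.9 mg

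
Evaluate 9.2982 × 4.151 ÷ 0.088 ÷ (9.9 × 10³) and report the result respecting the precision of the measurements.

9.2982 × 4.151 ÷ 0.088 ÷ (9.9 × 10³) = 0.0443030626722…
Multiplication/division keeps the fewest significant figures: 9.2982 → 5 s.f., 4.151 → 4 s.f., 0.088 → 2 s.f., 9.9 × 10³ → 2 s.f.; limit is 2.
Rounded to 2 significant figures: 0.044.

0.044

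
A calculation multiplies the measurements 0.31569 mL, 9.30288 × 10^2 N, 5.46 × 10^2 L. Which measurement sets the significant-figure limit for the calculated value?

5.46 × 10^2 L

0.31569 mL → 5 s.f.; 9.30288 × 10^2 N → 6 s.f.; 5.46 × 10^2 L → 3 s.f.
The fewest is 3 significant figures, from 5.46 × 10^2 L.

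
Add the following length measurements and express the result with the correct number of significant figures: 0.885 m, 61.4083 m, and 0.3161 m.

62.609 m

0.885 m + 61.4083 m + 0.3161 m = 62.6094 m.
Addition/subtraction keeps the fewest decimal places: 0.885 → 3 decimal places, 61.4083 → 4 decimal places, 0.3161 → 4 decimal places; limit is 3.
Rounded to 3 decimal places: 62.609 m.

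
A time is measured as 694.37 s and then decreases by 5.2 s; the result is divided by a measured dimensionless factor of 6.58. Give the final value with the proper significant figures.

105 s

694.37 s − 5.2 s = 689.17 s; the difference is limited to 1 decimal place (4 s.f.).
Carrying full precision, 689.17 ÷ 6.58 = 104.737082067… s; 6.58 has 3 s.f., so the result keeps min(4, 3) = 3 s.f.
Rounded to 3 significant figures: 105 s.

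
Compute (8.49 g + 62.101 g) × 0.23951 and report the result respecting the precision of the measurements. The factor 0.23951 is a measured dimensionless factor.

8.49 g + 62.101 g = 70.591 g; the sum is limited to 2 decimal places (4 s.f.).
Carrying full precision, 70.591 × 0.23951 = 16.90725041 g; 0.23951 has 5 s.f., so the result keeps min(4, 5) = 4 s.f.
Rounded to 4 significant figures: 16.91 g.

16.91 g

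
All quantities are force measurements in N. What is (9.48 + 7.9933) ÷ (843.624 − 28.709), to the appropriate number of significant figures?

0.02144

9.48 + 7.9933 = 17.4733, limited to 2 d.p. → 4 s.f.; 843.624 − 28.709 = 814.915, limited to 3 d.p. → 6 s.f.
Carrying full precision, 17.4733 ÷ 814.915 = 0.0214418681703…; keep min(4, 6) = 4 s.f.
Rounded to 4 significant figures: 0.02144.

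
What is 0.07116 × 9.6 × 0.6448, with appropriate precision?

0.44

0.07116 × 9.6 × 0.6448 = 0.4404860928
Multiplication/division keeps the fewest significant figures: 0.07116 → 4 s.f., 9.6 → 2 s.f., 0.6448 → 4 s.f.; limit is 2.
Rounded to 2 significant figures: 0.44.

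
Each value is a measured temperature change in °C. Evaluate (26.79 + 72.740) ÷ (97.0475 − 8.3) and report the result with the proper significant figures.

1.12

26.79 + 72.740 = 99.530, limited to 2 d.p. → 4 s.f.; 97.0475 − 8.3 = 88.7475, limited to 1 d.p. → 3 s.f.
Carrying full precision, 99.530 ÷ 88.7475 = 1.12149638018…; keep min(4, 3) = 3 s.f.
Rounded to 3 significant figures: 1.12.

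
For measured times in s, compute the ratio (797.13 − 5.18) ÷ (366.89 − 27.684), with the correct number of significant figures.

2.3347

797.13 − 5.18 = 791.95, limited to 2 d.p. → 5 s.f.; 366.89 − 27.684 = 339.206, limited to 2 d.p. → 5 s.f.
Carrying full precision, 791.95 ÷ 339.206 = 2.33471695666…; keep min(5, 5) = 5 s.f.
Rounded to 5 significant figures: 2.3347.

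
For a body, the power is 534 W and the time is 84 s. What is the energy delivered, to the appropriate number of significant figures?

4.5 × 10⁴ J

energy delivered = 534 W × 84 s = 44856 J.
534 has 3 significant figures; 84 has 2.
Division/multiplication keeps the fewest: 2 significant figures.
Rounded: 4.5 × 10⁴ J.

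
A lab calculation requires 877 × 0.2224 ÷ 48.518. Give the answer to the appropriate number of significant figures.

877 × 0.2224 ÷ 48.518 = 4.02005029061…
Multiplication/division keeps the fewest significant figures: 877 → 3 s.f., 0.2224 → 4 s.f., 48.518 → 5 s.f.; limit is 3.
Rounded to 3 significant figures: 4.02.

4.02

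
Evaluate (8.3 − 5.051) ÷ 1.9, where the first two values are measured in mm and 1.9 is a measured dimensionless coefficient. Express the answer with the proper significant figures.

8.3 mm − 5.051 mm = 3.249 mm; the difference is limited to 1 decimal place (2 s.f.).
Carrying full precision, 3.249 ÷ 1.9 = 1.71 mm; 1.9 has 2 s.f., so the result keeps min(2, 2) = 2 s.f.
Rounded to 2 significant figures: 1.7 mm.

1.7 mm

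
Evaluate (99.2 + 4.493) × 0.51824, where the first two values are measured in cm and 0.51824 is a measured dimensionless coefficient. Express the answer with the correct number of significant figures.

99.2 cm + 4.493 cm = 103.693 cm; the sum is limited to 1 decimal place (4 s.f.).
Carrying full precision, 103.693 × 0.51824 = 53.73786032 cm; 0.51824 has 5 s.f., so the result keeps min(4, 5) = 4 s.f.
Rounded to 4 significant figures: 53.74 cm.

53.74 cm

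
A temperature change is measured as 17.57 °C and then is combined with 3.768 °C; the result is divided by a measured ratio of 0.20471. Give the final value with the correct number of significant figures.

17.57 °C + 3.768 °C = 21.338 °C; the sum is limited to 2 decimal places (4 s.f.).
Carrying full precision, 21.338 ÷ 0.20471 = 104.235259636… °C; 0.20471 has 5 s.f., so the result keeps min(4, 5) = 4 s.f.
Rounded to 4 significant figures: 104.2 °C.

104.2 °C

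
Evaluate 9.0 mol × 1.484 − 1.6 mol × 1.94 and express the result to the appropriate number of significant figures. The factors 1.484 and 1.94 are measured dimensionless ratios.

10. mol

9.0 × 1.484 = 13.356 → 13 mol (2 s.f., last digit at the 10^0 place).
1.6 × 1.94 = 3.104 → 3.1 mol (2 s.f., last digit at the 10^-1 place).
Difference: 10.252 mol; keep the coarser place, 10^0.
Result: 10. mol.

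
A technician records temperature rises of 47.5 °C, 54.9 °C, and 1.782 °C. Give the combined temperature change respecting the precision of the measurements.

47.5 °C + 54.9 °C + 1.782 °C = 104.182 °C.
Addition/subtraction keeps the fewest decimal places: 47.5 → 1 decimal place, 54.9 → 1 decimal place, 1.782 → 3 decimal places; limit is 1.
Rounded to 1 decimal place: 104.2 °C.

104.2 °C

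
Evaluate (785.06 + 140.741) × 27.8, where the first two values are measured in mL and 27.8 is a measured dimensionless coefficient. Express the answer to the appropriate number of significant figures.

2.57 × 10^4 mL

785.06 mL + 140.741 mL = 925.801 mL; the sum is limited to 2 decimal places (5 s.f.).
Carrying full precision, 925.801 × 27.8 = 25737.2678 mL; 27.8 has 3 s.f., so the result keeps min(5, 3) = 3 s.f.
Rounded to 3 significant figures: 2.57 × 10^4 mL.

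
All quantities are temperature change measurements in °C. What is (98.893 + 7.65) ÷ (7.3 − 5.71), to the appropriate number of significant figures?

67

98.893 + 7.65 = 106.543, limited to 2 d.p. → 5 s.f.; 7.3 − 5.71 = 1.59, limited to 1 d.p. → 2 s.f.
Carrying full precision, 106.543 ÷ 1.59 = 67.0081761006…; keep min(5, 2) = 2 s.f.
Rounded to 2 significant figures: 67.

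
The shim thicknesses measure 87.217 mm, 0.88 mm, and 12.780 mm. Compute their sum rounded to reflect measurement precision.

100.88 mm

87.217 mm + 0.88 mm + 12.780 mm = 100.877 mm.
Addition/subtraction keeps the fewest decimal places: 87.217 → 3 decimal places, 0.88 → 2 decimal places, 12.780 → 3 decimal places; limit is 2.
Rounded to 2 decimal places: 100.88 mm.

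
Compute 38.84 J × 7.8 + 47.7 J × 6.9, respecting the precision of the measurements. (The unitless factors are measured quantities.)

38.84 × 7.8 = 302.952 → 3.0 × 10² J (2 s.f., last digit at the 10^1 place).
47.7 × 6.9 = 329.13 → 3.3 × 10² J (2 s.f., last digit at the 10^1 place).
Sum: 632.082 J; keep the coarser place, 10^1.
Result: 6.3 × 10² J.

6.3 × 10² J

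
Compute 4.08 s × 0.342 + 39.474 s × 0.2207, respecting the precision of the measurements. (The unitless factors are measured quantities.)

4.08 × 0.342 = 1.39536 → 1.40 s (3 s.f., last digit at the 10^-2 place).
39.474 × 0.2207 = 8.7119118 → 8.712 s (4 s.f., last digit at the 10^-3 place).
Sum: 10.1072718 s; keep the coarser place, 10^-2.
Result: 10.11 s.

10.11 s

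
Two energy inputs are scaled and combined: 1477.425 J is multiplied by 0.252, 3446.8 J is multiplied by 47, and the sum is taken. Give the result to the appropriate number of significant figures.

1.6 × 10⁵ J

1477.425 × 0.252 = 372.3111 → 372 J (3 s.f., last digit at the 10^0 place).
3446.8 × 47 = 161999.6 → 1.6 × 10⁵ J (2 s.f., last digit at the 10^4 place).
Sum: 162371.9111 J; keep the coarser place, 10^4.
Result: 1.6 × 10⁵ J.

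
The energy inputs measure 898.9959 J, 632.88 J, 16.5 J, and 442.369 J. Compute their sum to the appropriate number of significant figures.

1990.7 J

898.9959 J + 632.88 J + 16.5 J + 442.369 J = 1990.7449 J.
Addition/subtraction keeps the fewest decimal places: 898.9959 → 4 decimal places, 632.88 → 2 decimal places, 16.5 → 1 decimal place, 442.369 → 3 decimal places; limit is 1.
Rounded to 1 decimal place: 1990.7 J.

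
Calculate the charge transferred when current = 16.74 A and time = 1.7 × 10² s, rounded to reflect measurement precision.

2.8 × 10³ C

charge transferred = 16.74 A × 1.7 × 10² s = 2845.8 C.
16.74 has 4 significant figures; 1.7 × 10² has 2.
Division/multiplication keeps the fewest: 2 significant figures.
Rounded: 2.8 × 10³ C.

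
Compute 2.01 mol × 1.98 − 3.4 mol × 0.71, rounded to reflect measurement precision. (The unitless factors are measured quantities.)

1.6 mol

2.01 × 1.98 = 3.9798 → 3.98 mol (3 s.f., last digit at the 10^-2 place).
3.4 × 0.71 = 2.414 → 2.4 mol (2 s.f., last digit at the 10^-1 place).
Difference: 1.5658 mol; keep the coarser place, 10^-1.
Result: 1.6 mol.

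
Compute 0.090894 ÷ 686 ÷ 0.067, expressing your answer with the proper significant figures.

0.090894 ÷ 686 ÷ 0.067 = 0.00197759018319…
Multiplication/division keeps the fewest significant figures: 0.090894 → 5 s.f., 686 → 3 s.f., 0.067 → 2 s.f.; limit is 2.
Rounded to 2 significant figures: 0.0020.

0.0020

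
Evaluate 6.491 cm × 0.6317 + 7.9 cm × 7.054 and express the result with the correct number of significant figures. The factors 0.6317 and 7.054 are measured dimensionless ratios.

6.491 × 0.6317 = 4.1003647 → 4.100 cm (4 s.f., last digit at the 10^-3 place).
7.9 × 7.054 = 55.7266 → 56 cm (2 s.f., last digit at the 10^0 place).
Sum: 59.8269647 cm; keep the coarser place, 10^0.
Result: 6.0 × 10^1 cm.

6.0 × 10^1 cm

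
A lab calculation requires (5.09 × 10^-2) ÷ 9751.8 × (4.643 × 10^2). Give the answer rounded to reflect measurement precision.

(5.09 × 10^-2) ÷ 9751.8 × (4.643 × 10^2) = 0.00242343669887…
Multiplication/division keeps the fewest significant figures: 5.09 × 10^-2 → 3 s.f., 9751.8 → 5 s.f., 4.643 × 10^2 → 4 s.f.; limit is 3.
Rounded to 3 significant figures: 0.00242.

0.00242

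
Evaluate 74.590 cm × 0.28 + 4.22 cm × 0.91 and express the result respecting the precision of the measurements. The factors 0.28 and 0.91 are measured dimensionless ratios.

25 cm

74.590 × 0.28 = 20.8852 → 21 cm (2 s.f., last digit at the 10^0 place).
4.22 × 0.91 = 3.8402 → 3.8 cm (2 s.f., last digit at the 10^-1 place).
Sum: 24.7254 cm; keep the coarser place, 10^0.
Result: 25 cm.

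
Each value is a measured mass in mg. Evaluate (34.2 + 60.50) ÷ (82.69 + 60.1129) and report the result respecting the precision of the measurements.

0.663

34.2 + 60.50 = 94.70, limited to 1 d.p. → 3 s.f.; 82.69 + 60.1129 = 142.8029, limited to 2 d.p. → 5 s.f.
Carrying full precision, 94.70 ÷ 142.8029 = 0.663151798738…; keep min(3, 5) = 3 s.f.
Rounded to 3 significant figures: 0.663.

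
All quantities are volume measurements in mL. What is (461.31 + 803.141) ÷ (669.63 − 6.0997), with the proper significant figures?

461.31 + 803.141 = 1264.451, limited to 2 d.p. → 6 s.f.; 669.63 − 6.0997 = 663.5303, limited to 2 d.p. → 5 s.f.
Carrying full precision, 1264.451 ÷ 663.5303 = 1.9056416866…; keep min(6, 5) = 5 s.f.
Rounded to 5 significant figures: 1.9056.

1.9056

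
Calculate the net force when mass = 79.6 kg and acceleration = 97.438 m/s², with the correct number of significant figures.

7.76 × 10^3 N

net force = 79.6 kg × 97.438 m/s² = 7756.0648 N.
79.6 has 3 significant figures; 97.438 has 5.
Division/multiplication keeps the fewest: 3 significant figures.
Rounded: 7.76 × 10^3 N.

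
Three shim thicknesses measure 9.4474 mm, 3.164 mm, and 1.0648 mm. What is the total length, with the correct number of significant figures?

9.4474 mm + 3.164 mm + 1.0648 mm = 13.6762 mm.
Addition/subtraction keeps the fewest decimal places: 9.4474 → 4 decimal places, 3.164 → 3 decimal places, 1.0648 → 4 decimal places; limit is 3.
Rounded to 3 decimal places: 13.676 mm.

13.676 mm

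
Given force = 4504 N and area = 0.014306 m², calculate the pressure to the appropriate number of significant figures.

3.148 × 10⁵ Pa

pressure = 4504 N ÷ 0.014306 m² = 314832.937229… Pa.
4504 has 4 significant figures; 0.014306 has 5.
Division/multiplication keeps the fewest: 4 significant figures.
Rounded: 3.148 × 10⁵ Pa.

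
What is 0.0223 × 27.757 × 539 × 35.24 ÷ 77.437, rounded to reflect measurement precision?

0.0223 × 27.757 × 539 × 35.24 ÷ 77.437 = 151.828581254…
Multiplication/division keeps the fewest significant figures: 0.0223 → 3 s.f., 27.757 → 5 s.f., 539 → 3 s.f., 35.24 → 4 s.f., 77.437 → 5 s.f.; limit is 3.
Rounded to 3 significant figures: 152.

152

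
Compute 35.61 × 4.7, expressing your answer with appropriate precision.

1.7 × 10^2

35.61 × 4.7 = 167.367
Multiplication/division keeps the fewest significant figures: 35.61 → 4 s.f., 4.7 → 2 s.f.; limit is 2.
Rounded to 2 significant figures: 1.7 × 10^2.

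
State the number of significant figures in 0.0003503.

0.0003503: leading zeros are not significant; zeros between nonzero digits are significant.

4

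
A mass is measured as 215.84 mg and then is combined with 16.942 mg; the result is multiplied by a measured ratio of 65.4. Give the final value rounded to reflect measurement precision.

215.84 mg + 16.942 mg = 232.782 mg; the sum is limited to 2 decimal places (5 s.f.).
Carrying full precision, 232.782 × 65.4 = 15223.9428 mg; 65.4 has 3 s.f., so the result keeps min(5, 3) = 3 s.f.
Rounded to 3 significant figures: 1.52 × 10⁴ mg.

1.52 × 10⁴ mg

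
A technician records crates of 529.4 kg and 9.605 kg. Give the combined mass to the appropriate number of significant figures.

539.0 kg

529.4 kg + 9.605 kg = 539.005 kg.
Addition/subtraction keeps the fewest decimal places: 529.4 → 1 decimal place, 9.605 → 3 decimal places; limit is 1.
Rounded to 1 decimal place: 539.0 kg.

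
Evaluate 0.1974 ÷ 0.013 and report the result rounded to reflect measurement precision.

15

0.1974 ÷ 0.013 = 15.1846153846…
Multiplication/division keeps the fewest significant figures: 0.1974 → 4 s.f., 0.013 → 2 s.f.; limit is 2.
Rounded to 2 significant figures: 15.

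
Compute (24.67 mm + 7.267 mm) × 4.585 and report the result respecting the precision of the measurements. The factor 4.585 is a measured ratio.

146.4 mm

24.67 mm + 7.267 mm = 31.937 mm; the sum is limited to 2 decimal places (4 s.f.).
Carrying full precision, 31.937 × 4.585 = 146.431145 mm; 4.585 has 4 s.f., so the result keeps min(4, 4) = 4 s.f.
Rounded to 4 significant figures: 146.4 mm.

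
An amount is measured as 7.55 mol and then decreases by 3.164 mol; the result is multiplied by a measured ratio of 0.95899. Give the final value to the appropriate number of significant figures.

7.55 mol − 3.164 mol = 4.386 mol; the difference is limited to 2 decimal places (3 s.f.).
Carrying full precision, 4.386 × 0.95899 = 4.20613014 mol; 0.95899 has 5 s.f., so the result keeps min(3, 5) = 3 s.f.
Rounded to 3 significant figures: 4.21 mol.

4.21 mol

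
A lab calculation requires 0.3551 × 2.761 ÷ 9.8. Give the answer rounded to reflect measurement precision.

0.3551 × 2.761 ÷ 9.8 = 0.100043989796…
Multiplication/division keeps the fewest significant figures: 0.3551 → 4 s.f., 2.761 → 4 s.f., 9.8 → 2 s.f.; limit is 2.
Rounded to 2 significant figures: 0.10.

0.10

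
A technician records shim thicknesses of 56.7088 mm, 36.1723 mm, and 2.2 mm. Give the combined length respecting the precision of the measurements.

95.1 mm

56.7088 mm + 36.1723 mm + 2.2 mm = 95.0811 mm.
Addition/subtraction keeps the fewest decimal places: 56.7088 → 4 decimal places, 36.1723 → 4 decimal places, 2.2 → 1 decimal place; limit is 1.
Rounded to 1 decimal place: 95.1 mm.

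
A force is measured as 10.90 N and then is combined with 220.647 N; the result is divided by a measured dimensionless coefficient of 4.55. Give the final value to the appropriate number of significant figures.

10.90 N + 220.647 N = 231.547 N; the sum is limited to 2 decimal places (5 s.f.).
Carrying full precision, 231.547 ÷ 4.55 = 50.8894505495… N; 4.55 has 3 s.f., so the result keeps min(5, 3) = 3 s.f.
Rounded to 3 significant figures: 50.9 N.

50.9 N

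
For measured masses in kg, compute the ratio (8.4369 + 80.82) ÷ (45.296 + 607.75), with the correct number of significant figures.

8.4369 + 80.82 = 89.2569, limited to 2 d.p. → 4 s.f.; 45.296 + 607.75 = 653.046, limited to 2 d.p. → 5 s.f.
Carrying full precision, 89.2569 ÷ 653.046 = 0.136677814427…; keep min(4, 5) = 4 s.f.
Rounded to 4 significant figures: 0.1367.

0.1367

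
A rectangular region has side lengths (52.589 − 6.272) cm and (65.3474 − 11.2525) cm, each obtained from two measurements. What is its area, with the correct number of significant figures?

52.589 − 6.272 = 46.317, limited to 3 d.p. → 5 s.f.; 65.3474 − 11.2525 = 54.0949, limited to 4 d.p. → 6 s.f.
Carrying full precision, 46.317 × 54.0949 = 2505.5134833; keep min(5, 6) = 5 s.f.
Rounded to 5 significant figures: 2505.5 cm².

2505.5 cm²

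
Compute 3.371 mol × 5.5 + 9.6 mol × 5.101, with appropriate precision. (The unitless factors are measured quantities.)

68 mol

3.371 × 5.5 = 18.5405 → 19 mol (2 s.f., last digit at the 10^0 place).
9.6 × 5.101 = 48.9696 → 49 mol (2 s.f., last digit at the 10^0 place).
Sum: 67.5101 mol; keep the coarser place, 10^0.
Result: 68 mol.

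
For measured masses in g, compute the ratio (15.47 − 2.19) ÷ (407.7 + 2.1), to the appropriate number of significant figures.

15.47 − 2.19 = 13.28, limited to 2 d.p. → 4 s.f.; 407.7 + 2.1 = 409.8, limited to 1 d.p. → 4 s.f.
Carrying full precision, 13.28 ÷ 409.8 = 0.0324060517326…; keep min(4, 4) = 4 s.f.
Rounded to 4 significant figures: 0.03241.

0.03241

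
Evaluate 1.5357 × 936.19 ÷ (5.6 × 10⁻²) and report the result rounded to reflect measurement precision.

2.6 × 10⁴

1.5357 × 936.19 ÷ (5.6 × 10⁻²) = 25673.3389821…
Multiplication/division keeps the fewest significant figures: 1.5357 → 5 s.f., 936.19 → 5 s.f., 5.6 × 10⁻² → 2 s.f.; limit is 2.
Rounded to 2 significant figures: 2.6 × 10⁴.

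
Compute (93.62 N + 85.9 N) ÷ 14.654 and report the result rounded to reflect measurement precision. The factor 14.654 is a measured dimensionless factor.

93.62 N + 85.9 N = 179.52 N; the sum is limited to 1 decimal place (4 s.f.).
Carrying full precision, 179.52 ÷ 14.654 = 12.2505800464… N; 14.654 has 5 s.f., so the result keeps min(4, 5) = 4 s.f.
Rounded to 4 significant figures: 12.25 N.

12.25 N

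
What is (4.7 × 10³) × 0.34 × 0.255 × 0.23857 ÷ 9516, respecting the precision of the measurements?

(4.7 × 10³) × 0.34 × 0.255 × 0.23857 ÷ 9516 = 0.0102159404477…
Multiplication/division keeps the fewest significant figures: 4.7 × 10³ → 2 s.f., 0.34 → 2 s.f., 0.255 → 3 s.f., 0.23857 → 5 s.f., 9516 → 4 s.f.; limit is 2.
Rounded to 2 significant figures: 0.010.

0.010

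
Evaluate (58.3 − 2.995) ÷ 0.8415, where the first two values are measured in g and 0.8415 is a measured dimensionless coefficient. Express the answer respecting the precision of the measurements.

58.3 g − 2.995 g = 55.305 g; the difference is limited to 1 decimal place (3 s.f.).
Carrying full precision, 55.305 ÷ 0.8415 = 65.7219251337… g; 0.8415 has 4 s.f., so the result keeps min(3, 4) = 3 s.f.
Rounded to 3 significant figures: 65.7 g.

65.7 g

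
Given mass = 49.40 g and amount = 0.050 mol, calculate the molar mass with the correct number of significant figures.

molar mass = 49.40 g ÷ 0.050 mol = 988 g/mol.
49.40 has 4 significant figures; 0.050 has 2.
Division/multiplication keeps the fewest: 2 significant figures.
Rounded: 9.9 × 10^2 g/mol.

9.9 × 10^2 g/mol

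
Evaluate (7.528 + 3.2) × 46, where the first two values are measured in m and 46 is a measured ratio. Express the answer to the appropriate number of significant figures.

4.9 × 10² m

7.528 m + 3.2 m = 10.728 m; the sum is limited to 1 decimal place (3 s.f.).
Carrying full precision, 10.728 × 46 = 493.488 m; 46 has 2 s.f., so the result keeps min(3, 2) = 2 s.f.
Rounded to 2 significant figures: 4.9 × 10² m.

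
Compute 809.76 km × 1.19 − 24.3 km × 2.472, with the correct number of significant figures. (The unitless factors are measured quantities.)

904 km

809.76 × 1.19 = 963.6144 → 964 km (3 s.f., last digit at the 10^0 place).
24.3 × 2.472 = 60.0696 → 60.1 km (3 s.f., last digit at the 10^-1 place).
Difference: 903.5448 km; keep the coarser place, 10^0.
Result: 904 km.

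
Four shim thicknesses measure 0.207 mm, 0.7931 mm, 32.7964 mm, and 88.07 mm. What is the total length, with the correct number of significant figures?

121.87 mm

0.207 mm + 0.7931 mm + 32.7964 mm + 88.07 mm = 121.8665 mm.
Addition/subtraction keeps the fewest decimal places: 0.207 → 3 decimal places, 0.7931 → 4 decimal places, 32.7964 → 4 decimal places, 88.07 → 2 decimal places; limit is 2.
Rounded to 2 decimal places: 121.87 mm.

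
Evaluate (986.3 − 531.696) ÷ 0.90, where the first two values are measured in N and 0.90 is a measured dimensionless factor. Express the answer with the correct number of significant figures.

986.3 N − 531.696 N = 454.604 N; the difference is limited to 1 decimal place (4 s.f.).
Carrying full precision, 454.604 ÷ 0.90 = 505.115555556… N; 0.90 has 2 s.f., so the result keeps min(4, 2) = 2 s.f.
Rounded to 2 significant figures: 5.1 × 10² N.

5.1 × 10² N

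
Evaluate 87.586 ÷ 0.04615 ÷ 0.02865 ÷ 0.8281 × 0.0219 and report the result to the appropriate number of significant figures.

87.586 ÷ 0.04615 ÷ 0.02865 ÷ 0.8281 × 0.0219 = 1751.86118921…
Multiplication/division keeps the fewest significant figures: 87.586 → 5 s.f., 0.04615 → 4 s.f., 0.02865 → 4 s.f., 0.8281 → 4 s.f., 0.0219 → 3 s.f.; limit is 3.
Rounded to 3 significant figures: 1.75 × 10³.

1.75 × 10³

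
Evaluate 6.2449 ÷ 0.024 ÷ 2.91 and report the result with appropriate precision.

89

6.2449 ÷ 0.024 ÷ 2.91 = 89.4172394044…
Multiplication/division keeps the fewest significant figures: 6.2449 → 5 s.f., 0.024 → 2 s.f., 2.91 → 3 s.f.; limit is 2.
Rounded to 2 significant figures: 89.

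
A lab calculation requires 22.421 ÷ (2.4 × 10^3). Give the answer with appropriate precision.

22.421 ÷ (2.4 × 10^3) = 0.00934208333333…
Multiplication/division keeps the fewest significant figures: 22.421 → 5 s.f., 2.4 × 10^3 → 2 s.f.; limit is 2.
Rounded to 2 significant figures: 9.3 × 10^-3.

9.3 × 10^-3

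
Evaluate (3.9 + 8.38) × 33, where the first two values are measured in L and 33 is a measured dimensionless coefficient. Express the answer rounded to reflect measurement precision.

3.9 L + 8.38 L = 12.28 L; the sum is limited to 1 decimal place (3 s.f.).
Carrying full precision, 12.28 × 33 = 405.24 L; 33 has 2 s.f., so the result keeps min(3, 2) = 2 s.f.
Rounded to 2 significant figures: 4.1 × 10^2 L.

4.1 × 10^2 L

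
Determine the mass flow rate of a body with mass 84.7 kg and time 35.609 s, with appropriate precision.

mass flow rate = 84.7 kg ÷ 35.609 s = 2.37861214861… kg/s.
84.7 has 3 significant figures; 35.609 has 5.
Division/multiplication keeps the fewest: 3 significant figures.
Rounded: 2.38 kg/s.

2.38 kg/s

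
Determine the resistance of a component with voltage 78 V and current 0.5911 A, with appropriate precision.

resistance = 78 V ÷ 0.5911 A = 131.95736762… Ω.
78 has 2 significant figures; 0.5911 has 4.
Division/multiplication keeps the fewest: 2 significant figures.
Rounded: 1.3 × 10² Ω.

1.3 × 10² Ω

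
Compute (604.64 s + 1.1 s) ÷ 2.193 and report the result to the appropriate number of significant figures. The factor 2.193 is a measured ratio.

276.2 s

604.64 s + 1.1 s = 605.74 s; the sum is limited to 1 decimal place (4 s.f.).
Carrying full precision, 605.74 ÷ 2.193 = 276.215230278… s; 2.193 has 4 s.f., so the result keeps min(4, 4) = 4 s.f.
Rounded to 4 significant figures: 276.2 s.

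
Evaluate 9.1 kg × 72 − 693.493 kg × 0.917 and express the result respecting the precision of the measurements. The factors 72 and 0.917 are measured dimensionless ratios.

2 × 10¹ kg

9.1 × 72 = 655.2 → 6.6 × 10² kg (2 s.f., last digit at the 10^1 place).
693.493 × 0.917 = 635.933081 → 636 kg (3 s.f., last digit at the 10^0 place).
Difference: 19.266919 kg; keep the coarser place, 10^1.
Result: 2 × 10¹ kg.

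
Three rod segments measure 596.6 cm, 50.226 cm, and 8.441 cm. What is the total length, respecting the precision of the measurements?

655.3 cm

596.6 cm + 50.226 cm + 8.441 cm = 655.267 cm.
Addition/subtraction keeps the fewest decimal places: 596.6 → 1 decimal place, 50.226 → 3 decimal places, 8.441 → 3 decimal places; limit is 1.
Rounded to 1 decimal place: 655.3 cm.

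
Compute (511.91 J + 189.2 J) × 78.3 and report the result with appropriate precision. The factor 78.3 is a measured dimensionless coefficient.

5.49 × 10^4 J

511.91 J + 189.2 J = 701.11 J; the sum is limited to 1 decimal place (4 s.f.).
Carrying full precision, 701.11 × 78.3 = 54896.913 J; 78.3 has 3 s.f., so the result keeps min(4, 3) = 3 s.f.
Rounded to 3 significant figures: 5.49 × 10^4 J.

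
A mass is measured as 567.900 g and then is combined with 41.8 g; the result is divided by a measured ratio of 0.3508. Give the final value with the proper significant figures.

567.900 g + 41.8 g = 609.700 g; the sum is limited to 1 decimal place (4 s.f.).
Carrying full precision, 609.700 ÷ 0.3508 = 1738.02736602… g; 0.3508 has 4 s.f., so the result keeps min(4, 4) = 4 s.f.
Rounded to 4 significant figures: 1738 g.

1738 g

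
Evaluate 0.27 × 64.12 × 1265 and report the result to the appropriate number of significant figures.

2.2 × 10^4

0.27 × 64.12 × 1265 = 21900.186
Multiplication/division keeps the fewest significant figures: 0.27 → 2 s.f., 64.12 → 4 s.f., 1265 → 4 s.f.; limit is 2.
Rounded to 2 significant figures: 2.2 × 10^4.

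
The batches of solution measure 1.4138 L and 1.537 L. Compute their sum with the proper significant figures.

1.4138 L + 1.537 L = 2.9508 L.
Addition/subtraction keeps the fewest decimal places: 1.4138 → 4 decimal places, 1.537 → 3 decimal places; limit is 3.
Rounded to 3 decimal places: 2.951 L.

2.951 L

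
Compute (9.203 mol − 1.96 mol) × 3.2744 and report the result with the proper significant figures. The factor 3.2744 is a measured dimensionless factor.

9.203 mol − 1.96 mol = 7.243 mol; the difference is limited to 2 decimal places (3 s.f.).
Carrying full precision, 7.243 × 3.2744 = 23.7164792 mol; 3.2744 has 5 s.f., so the result keeps min(3, 5) = 3 s.f.
Rounded to 3 significant figures: 23.7 mol.

23.7 mol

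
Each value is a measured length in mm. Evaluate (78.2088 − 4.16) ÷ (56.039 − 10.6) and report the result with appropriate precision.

78.2088 − 4.16 = 74.0488, limited to 2 d.p. → 4 s.f.; 56.039 − 10.6 = 45.439, limited to 1 d.p. → 3 s.f.
Carrying full precision, 74.0488 ÷ 45.439 = 1.62963093378…; keep min(4, 3) = 3 s.f.
Rounded to 3 significant figures: 1.63.

1.63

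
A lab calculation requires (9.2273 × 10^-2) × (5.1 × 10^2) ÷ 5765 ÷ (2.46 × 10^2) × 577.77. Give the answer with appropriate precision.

0.019

(9.2273 × 10^-2) × (5.1 × 10^2) ÷ 5765 ÷ (2.46 × 10^2) × 577.77 = 0.0191719101933…
Multiplication/division keeps the fewest significant figures: 9.2273 × 10^-2 → 5 s.f., 5.1 × 10^2 → 2 s.f., 5765 → 4 s.f., 2.46 × 10^2 → 3 s.f., 577.77 → 5 s.f.; limit is 2.
Rounded to 2 significant figures: 0.019.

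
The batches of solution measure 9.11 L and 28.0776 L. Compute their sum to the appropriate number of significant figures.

37.19 L

9.11 L + 28.0776 L = 37.1876 L.
Addition/subtraction keeps the fewest decimal places: 9.11 → 2 decimal places, 28.0776 → 4 decimal places; limit is 2.
Rounded to 2 decimal places: 37.19 L.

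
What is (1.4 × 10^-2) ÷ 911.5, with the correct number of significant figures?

(1.4 × 10^-2) ÷ 911.5 = 0.0000153592978607…
Multiplication/division keeps the fewest significant figures: 1.4 × 10^-2 → 2 s.f., 911.5 → 4 s.f.; limit is 2.
Rounded to 2 significant figures: 1.5 × 10^-5.

1.5 × 10^-5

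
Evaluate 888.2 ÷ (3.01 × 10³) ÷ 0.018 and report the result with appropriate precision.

888.2 ÷ (3.01 × 10³) ÷ 0.018 = 16.3935031377…
Multiplication/division keeps the fewest significant figures: 888.2 → 4 s.f., 3.01 × 10³ → 3 s.f., 0.018 → 2 s.f.; limit is 2.
Rounded to 2 significant figures: 16.

16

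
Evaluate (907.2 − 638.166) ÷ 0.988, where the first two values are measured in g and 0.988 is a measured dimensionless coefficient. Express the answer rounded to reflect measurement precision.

907.2 g − 638.166 g = 269.034 g; the difference is limited to 1 decimal place (4 s.f.).
Carrying full precision, 269.034 ÷ 0.988 = 272.301619433… g; 0.988 has 3 s.f., so the result keeps min(4, 3) = 3 s.f.
Rounded to 3 significant figures: 272 g.

272 g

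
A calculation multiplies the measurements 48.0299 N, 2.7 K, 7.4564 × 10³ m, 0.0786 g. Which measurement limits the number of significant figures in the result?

48.0299 N → 6 s.f.; 2.7 K → 2 s.f.; 7.4564 × 10³ m → 5 s.f.; 0.0786 g → 3 s.f.
The fewest is 2 significant figures, from 2.7 K.

2.7 K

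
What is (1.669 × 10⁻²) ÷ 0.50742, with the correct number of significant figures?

0.03289

(1.669 × 10⁻²) ÷ 0.50742 = 0.032891884435…
Multiplication/division keeps the fewest significant figures: 1.669 × 10⁻² → 4 s.f., 0.50742 → 5 s.f.; limit is 4.
Rounded to 4 significant figures: 0.03289.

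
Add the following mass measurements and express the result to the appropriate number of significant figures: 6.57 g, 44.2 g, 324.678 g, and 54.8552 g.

6.57 g + 44.2 g + 324.678 g + 54.8552 g = 430.3032 g.
Addition/subtraction keeps the fewest decimal places: 6.57 → 2 decimal places, 44.2 → 1 decimal place, 324.678 → 3 decimal places, 54.8552 → 4 decimal places; limit is 1.
Rounded to 1 decimal place: 4.303 × 10^2 g.

4.303 × 10^2 g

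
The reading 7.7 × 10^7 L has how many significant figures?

2

7.7 × 10^7: in scientific notation every digit of the coefficient is significant.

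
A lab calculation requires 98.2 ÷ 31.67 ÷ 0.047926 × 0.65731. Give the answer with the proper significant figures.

42.5

98.2 ÷ 31.67 ÷ 0.047926 × 0.65731 = 42.5267780408…
Multiplication/division keeps the fewest significant figures: 98.2 → 3 s.f., 31.67 → 4 s.f., 0.047926 → 5 s.f., 0.65731 → 5 s.f.; limit is 3.
Rounded to 3 significant figures: 42.5.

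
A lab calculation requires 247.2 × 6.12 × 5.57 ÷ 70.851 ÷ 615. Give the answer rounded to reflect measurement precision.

247.2 × 6.12 × 5.57 ÷ 70.851 ÷ 615 = 0.19338998675…
Multiplication/division keeps the fewest significant figures: 247.2 → 4 s.f., 6.12 → 3 s.f., 5.57 → 3 s.f., 70.851 → 5 s.f., 615 → 3 s.f.; limit is 3.
Rounded to 3 significant figures: 0.193.

0.193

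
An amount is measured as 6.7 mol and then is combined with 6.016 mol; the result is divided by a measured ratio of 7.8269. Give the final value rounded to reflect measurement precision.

1.62 mol

6.7 mol + 6.016 mol = 12.716 mol; the sum is limited to 1 decimal place (3 s.f.).
Carrying full precision, 12.716 ÷ 7.8269 = 1.62465343878… mol; 7.8269 has 5 s.f., so the result keeps min(3, 5) = 3 s.f.
Rounded to 3 significant figures: 1.62 mol.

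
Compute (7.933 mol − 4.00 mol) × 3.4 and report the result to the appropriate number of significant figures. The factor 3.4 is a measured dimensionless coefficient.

7.933 mol − 4.00 mol = 3.933 mol; the difference is limited to 2 decimal places (3 s.f.).
Carrying full precision, 3.933 × 3.4 = 13.3722 mol; 3.4 has 2 s.f., so the result keeps min(3, 2) = 2 s.f.
Rounded to 2 significant figures: 13 mol.

13 mol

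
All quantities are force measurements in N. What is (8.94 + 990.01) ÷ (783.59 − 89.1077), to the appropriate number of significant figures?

8.94 + 990.01 = 998.95, limited to 2 d.p. → 5 s.f.; 783.59 − 89.1077 = 694.4823, limited to 2 d.p. → 5 s.f.
Carrying full precision, 998.95 ÷ 694.4823 = 1.43840958942…; keep min(5, 5) = 5 s.f.
Rounded to 5 significant figures: 1.4384.

1.4384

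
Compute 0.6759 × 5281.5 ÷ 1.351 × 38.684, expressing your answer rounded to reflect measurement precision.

1.022 × 10⁵

0.6759 × 5281.5 ÷ 1.351 × 38.684 = 102215.264353…
Multiplication/division keeps the fewest significant figures: 0.6759 → 4 s.f., 5281.5 → 5 s.f., 1.351 → 4 s.f., 38.684 → 5 s.f.; limit is 4.
Rounded to 4 significant figures: 1.022 × 10⁵.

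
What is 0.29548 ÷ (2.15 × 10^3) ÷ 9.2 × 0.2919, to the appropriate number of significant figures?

4.4 × 10^-6

0.29548 ÷ (2.15 × 10^3) ÷ 9.2 × 0.2919 = 0.00000436049605662…
Multiplication/division keeps the fewest significant figures: 0.29548 → 5 s.f., 2.15 × 10^3 → 3 s.f., 9.2 → 2 s.f., 0.2919 → 4 s.f.; limit is 2.
Rounded to 2 significant figures: 4.4 × 10^-6.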